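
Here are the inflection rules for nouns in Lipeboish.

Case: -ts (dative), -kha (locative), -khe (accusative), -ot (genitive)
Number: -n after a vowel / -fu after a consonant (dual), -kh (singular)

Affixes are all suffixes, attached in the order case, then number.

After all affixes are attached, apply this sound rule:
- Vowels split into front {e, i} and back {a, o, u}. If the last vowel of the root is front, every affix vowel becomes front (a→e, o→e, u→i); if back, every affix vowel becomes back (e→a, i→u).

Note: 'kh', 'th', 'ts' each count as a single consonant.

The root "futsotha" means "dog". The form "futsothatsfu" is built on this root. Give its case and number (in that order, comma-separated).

dative, dual

Segment: futsotha-ts-fu.
case: -ts → dative.
number: -n/fu → dual.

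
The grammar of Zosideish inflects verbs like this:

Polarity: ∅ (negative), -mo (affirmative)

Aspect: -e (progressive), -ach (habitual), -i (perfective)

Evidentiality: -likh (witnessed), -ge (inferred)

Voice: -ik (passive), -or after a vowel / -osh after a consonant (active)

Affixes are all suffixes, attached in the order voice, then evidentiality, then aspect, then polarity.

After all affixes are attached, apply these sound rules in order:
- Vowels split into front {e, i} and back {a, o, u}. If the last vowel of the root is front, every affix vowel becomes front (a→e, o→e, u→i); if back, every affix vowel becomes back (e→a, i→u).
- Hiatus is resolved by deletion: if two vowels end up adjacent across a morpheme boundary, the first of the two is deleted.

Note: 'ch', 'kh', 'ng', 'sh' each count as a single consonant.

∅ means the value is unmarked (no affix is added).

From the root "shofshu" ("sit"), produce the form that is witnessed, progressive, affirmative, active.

Attach voice active -or (after vowel 'u') → shofshuor.
Attach evidentiality witnessed -likh → shofshuorlikh.
Attach aspect progressive -e → shofshuorlikhe.
Attach polarity affirmative -mo → shofshuorlikhemo.
Apply vowel harmony: shofshuorlikhemo → shofshuorlukhamo.
Apply vowel deletion: shofshuorlukhamo → shofshorlukhamo.

shofshorlukhamo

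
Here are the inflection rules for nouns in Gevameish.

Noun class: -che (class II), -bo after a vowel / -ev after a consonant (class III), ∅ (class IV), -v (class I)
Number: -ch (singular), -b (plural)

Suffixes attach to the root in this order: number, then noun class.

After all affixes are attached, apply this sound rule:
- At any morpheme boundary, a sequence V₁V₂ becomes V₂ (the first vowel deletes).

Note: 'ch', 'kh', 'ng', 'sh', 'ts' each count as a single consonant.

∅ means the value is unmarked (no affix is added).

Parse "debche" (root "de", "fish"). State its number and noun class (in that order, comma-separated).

plural, class II

Segment: de-b-che.
number: -b → plural.
noun class: -che → class II.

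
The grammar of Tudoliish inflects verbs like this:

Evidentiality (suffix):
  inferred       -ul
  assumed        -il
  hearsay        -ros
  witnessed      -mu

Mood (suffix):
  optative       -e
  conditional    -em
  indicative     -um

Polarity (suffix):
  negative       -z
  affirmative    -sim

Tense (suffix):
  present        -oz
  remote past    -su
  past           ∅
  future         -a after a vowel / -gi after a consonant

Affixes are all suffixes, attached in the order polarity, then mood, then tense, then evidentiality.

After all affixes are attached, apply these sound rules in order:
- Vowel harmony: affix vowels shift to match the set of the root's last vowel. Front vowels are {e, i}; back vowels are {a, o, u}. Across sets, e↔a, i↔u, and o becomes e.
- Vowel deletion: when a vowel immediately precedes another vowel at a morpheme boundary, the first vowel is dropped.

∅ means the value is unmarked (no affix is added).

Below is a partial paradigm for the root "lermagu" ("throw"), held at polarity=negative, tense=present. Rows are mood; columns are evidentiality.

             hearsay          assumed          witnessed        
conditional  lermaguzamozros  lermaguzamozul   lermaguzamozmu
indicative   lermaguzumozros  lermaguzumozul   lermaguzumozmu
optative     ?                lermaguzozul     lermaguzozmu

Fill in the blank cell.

lermaguzozros

Attach polarity negative -z → lermaguz.
Attach mood optative -e → lermaguze.
Attach tense present -oz → lermaguzeoz.
Attach evidentiality hearsay -ros → lermaguzeozros.
Apply vowel harmony: lermaguzeozros → lermaguzaozros.
Apply vowel deletion: lermaguzaozros → lermaguzozros.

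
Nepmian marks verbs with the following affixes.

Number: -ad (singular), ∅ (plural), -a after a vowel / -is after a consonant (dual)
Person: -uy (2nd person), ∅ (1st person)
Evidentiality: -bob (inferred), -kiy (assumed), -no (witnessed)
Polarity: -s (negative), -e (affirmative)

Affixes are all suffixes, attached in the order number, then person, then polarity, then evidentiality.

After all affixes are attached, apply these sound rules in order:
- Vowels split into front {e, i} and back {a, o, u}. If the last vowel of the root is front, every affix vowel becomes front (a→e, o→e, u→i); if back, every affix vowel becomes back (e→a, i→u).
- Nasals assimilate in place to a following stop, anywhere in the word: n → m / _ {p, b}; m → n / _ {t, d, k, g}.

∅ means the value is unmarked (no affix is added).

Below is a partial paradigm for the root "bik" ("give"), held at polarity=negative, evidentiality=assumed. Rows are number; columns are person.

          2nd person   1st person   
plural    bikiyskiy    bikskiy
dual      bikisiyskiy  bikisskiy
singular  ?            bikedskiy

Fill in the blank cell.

Attach number singular -ad → bikad.
Attach person 2nd person -uy → bikaduy.
Attach polarity negative -s → bikaduys.
Attach evidentiality assumed -kiy → bikaduyskiy.
Apply vowel harmony: bikaduyskiy → bikediyskiy.
Nasal assimilation: no change.

bikediyskiy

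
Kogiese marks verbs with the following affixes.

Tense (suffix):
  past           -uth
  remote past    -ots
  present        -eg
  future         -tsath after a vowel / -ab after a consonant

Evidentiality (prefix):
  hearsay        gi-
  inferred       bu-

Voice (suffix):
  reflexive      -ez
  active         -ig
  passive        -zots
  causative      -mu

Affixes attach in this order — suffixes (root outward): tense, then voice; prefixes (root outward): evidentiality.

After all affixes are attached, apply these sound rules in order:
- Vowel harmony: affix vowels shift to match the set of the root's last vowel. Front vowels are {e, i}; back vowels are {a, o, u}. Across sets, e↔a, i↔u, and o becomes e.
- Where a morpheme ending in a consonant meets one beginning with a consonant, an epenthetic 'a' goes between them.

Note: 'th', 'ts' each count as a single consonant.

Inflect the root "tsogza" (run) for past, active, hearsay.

Attach tense past -uth → tsogzauth.
Attach voice active -ig → tsogzauthig.
Attach evidentiality hearsay gi- → gitsogzauthig.
Apply vowel harmony: gitsogzauthig → gutsogzauthug.
Epenthesis: no change.

gutsogzauthug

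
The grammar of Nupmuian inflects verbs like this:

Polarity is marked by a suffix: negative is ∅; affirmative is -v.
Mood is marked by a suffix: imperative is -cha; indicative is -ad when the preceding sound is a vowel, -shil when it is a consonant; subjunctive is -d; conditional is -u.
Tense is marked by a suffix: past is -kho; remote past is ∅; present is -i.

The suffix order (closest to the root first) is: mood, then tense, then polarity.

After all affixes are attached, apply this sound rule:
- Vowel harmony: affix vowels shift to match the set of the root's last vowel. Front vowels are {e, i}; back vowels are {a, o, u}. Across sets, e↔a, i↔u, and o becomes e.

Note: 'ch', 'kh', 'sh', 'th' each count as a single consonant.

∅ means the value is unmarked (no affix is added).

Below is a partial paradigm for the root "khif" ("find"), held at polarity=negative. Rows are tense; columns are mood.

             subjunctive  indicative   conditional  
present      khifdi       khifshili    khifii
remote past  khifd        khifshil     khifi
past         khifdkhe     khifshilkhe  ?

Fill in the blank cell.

khifikhe

Attach mood conditional -u → khifu.
Attach tense past -kho → khifukho.
polarity = negative: zero marking, form stays khifukho.
Apply vowel harmony: khifukho → khifikhe.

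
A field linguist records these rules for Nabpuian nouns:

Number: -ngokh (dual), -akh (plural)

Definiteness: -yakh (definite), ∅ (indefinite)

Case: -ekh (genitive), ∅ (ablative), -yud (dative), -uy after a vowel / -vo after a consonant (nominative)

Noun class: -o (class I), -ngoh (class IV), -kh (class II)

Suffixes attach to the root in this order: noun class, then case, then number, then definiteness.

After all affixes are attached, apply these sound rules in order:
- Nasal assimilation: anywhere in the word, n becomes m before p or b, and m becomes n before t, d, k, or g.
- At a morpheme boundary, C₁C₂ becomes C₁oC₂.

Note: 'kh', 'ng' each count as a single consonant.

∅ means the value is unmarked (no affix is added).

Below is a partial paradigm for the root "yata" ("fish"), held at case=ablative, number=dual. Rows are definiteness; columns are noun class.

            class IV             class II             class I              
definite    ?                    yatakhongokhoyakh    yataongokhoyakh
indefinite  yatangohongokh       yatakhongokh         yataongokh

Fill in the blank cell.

Attach noun class class IV -ngoh → yatangoh.
case = ablative: zero marking, form stays yatangoh.
Attach number dual -ngokh → yatangohngokh.
Attach definiteness definite -yakh → yatangohngokhyakh.
Nasal assimilation: no change.
Apply epenthesis: yatangohngokhyakh → yatangohongokhoyakh.

yatangohongokhoyakh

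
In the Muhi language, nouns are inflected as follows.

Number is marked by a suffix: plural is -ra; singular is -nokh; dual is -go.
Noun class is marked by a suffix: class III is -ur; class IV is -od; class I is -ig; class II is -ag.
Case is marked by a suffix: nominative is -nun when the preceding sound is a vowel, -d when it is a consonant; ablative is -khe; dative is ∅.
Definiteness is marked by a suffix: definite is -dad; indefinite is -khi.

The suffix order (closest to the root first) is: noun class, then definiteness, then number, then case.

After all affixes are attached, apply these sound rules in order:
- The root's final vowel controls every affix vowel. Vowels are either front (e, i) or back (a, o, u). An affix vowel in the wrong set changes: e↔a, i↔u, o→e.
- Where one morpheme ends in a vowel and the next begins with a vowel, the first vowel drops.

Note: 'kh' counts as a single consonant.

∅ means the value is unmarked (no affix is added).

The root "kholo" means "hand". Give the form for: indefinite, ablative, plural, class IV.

kholodkhurakha

Attach noun class class IV -od → kholood.
Attach definiteness indefinite -khi → kholoodkhi.
Attach number plural -ra → kholoodkhira.
Attach case ablative -khe → kholoodkhirakhe.
Apply vowel harmony: kholoodkhirakhe → kholoodkhurakha.
Apply vowel deletion: kholoodkhurakha → kholodkhurakha.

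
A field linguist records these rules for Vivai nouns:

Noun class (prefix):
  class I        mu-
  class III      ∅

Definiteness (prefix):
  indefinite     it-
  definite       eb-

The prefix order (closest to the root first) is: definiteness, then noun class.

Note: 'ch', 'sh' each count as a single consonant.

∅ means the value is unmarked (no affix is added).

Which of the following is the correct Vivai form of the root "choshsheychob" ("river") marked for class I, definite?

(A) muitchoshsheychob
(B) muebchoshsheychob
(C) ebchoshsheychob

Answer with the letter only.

Attach definiteness definite eb- → ebchoshsheychob.
Attach noun class class I mu- → muebchoshsheychob.
So the correct form is muebchoshsheychob, option (B).
(C) ebchoshsheychob is wrong: it uses class III instead of class I for noun class.
(A) muitchoshsheychob is wrong: it uses indefinite instead of definite for definiteness.

B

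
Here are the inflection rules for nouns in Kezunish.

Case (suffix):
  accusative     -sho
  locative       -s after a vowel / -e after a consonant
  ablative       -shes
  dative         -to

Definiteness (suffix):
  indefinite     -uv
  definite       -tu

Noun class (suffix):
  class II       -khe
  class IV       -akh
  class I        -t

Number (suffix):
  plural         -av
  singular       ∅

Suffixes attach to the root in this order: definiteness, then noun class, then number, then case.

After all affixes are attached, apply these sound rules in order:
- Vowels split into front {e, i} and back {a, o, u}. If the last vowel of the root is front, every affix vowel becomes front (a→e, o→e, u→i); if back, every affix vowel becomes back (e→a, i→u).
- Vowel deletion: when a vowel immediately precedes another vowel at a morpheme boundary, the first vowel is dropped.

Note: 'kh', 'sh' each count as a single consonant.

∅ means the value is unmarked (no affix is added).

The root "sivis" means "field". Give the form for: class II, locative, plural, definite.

sivistikheve

Attach definiteness definite -tu → sivistu.
Attach noun class class II -khe → sivistukhe.
Attach number plural -av → sivistukheav.
Attach case locative -e (after consonant 'v') → sivistukheave.
Apply vowel harmony: sivistukheave → sivistikheeve.
Apply vowel deletion: sivistikheeve → sivistikheve.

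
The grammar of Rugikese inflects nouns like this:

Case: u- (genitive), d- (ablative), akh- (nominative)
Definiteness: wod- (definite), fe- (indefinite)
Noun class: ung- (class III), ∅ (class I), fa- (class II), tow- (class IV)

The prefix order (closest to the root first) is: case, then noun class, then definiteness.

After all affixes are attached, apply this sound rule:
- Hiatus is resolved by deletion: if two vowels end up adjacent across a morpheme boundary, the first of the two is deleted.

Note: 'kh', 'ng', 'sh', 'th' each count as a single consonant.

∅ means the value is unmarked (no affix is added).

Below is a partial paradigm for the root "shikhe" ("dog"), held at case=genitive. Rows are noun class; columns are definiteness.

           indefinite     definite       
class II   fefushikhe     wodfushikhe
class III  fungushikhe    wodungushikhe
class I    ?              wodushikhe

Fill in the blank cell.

Attach case genitive u- → ushikhe.
noun class = class I: zero marking, form stays ushikhe.
Attach definiteness indefinite fe- → feushikhe.
Apply vowel deletion: feushikhe → fushikhe.

fushikhe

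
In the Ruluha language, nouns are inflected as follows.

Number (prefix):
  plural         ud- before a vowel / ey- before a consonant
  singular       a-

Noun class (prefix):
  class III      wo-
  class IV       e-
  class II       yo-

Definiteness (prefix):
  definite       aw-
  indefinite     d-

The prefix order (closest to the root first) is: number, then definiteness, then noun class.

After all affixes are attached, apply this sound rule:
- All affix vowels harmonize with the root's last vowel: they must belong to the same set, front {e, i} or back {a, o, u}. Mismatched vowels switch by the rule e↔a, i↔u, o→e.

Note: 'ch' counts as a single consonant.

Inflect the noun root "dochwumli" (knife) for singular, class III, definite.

Attach number singular a- → adochwumli.
Attach definiteness definite aw- → awadochwumli.
Attach noun class class III wo- → woawadochwumli.
Apply vowel harmony: woawadochwumli → weewedochwumli.

weewedochwumli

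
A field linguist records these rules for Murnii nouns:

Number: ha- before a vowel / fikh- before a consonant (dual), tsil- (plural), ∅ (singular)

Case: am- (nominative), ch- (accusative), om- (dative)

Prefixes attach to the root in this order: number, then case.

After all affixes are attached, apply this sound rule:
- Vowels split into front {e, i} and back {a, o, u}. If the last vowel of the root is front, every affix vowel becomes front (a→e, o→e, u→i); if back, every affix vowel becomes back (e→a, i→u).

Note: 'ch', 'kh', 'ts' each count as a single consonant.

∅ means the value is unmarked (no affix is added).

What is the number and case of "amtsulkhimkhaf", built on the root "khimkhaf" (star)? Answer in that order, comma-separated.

plural, nominative

Segment: am-tsil-khimkhaf.
number: tsil- → plural.
case: am- → nominative.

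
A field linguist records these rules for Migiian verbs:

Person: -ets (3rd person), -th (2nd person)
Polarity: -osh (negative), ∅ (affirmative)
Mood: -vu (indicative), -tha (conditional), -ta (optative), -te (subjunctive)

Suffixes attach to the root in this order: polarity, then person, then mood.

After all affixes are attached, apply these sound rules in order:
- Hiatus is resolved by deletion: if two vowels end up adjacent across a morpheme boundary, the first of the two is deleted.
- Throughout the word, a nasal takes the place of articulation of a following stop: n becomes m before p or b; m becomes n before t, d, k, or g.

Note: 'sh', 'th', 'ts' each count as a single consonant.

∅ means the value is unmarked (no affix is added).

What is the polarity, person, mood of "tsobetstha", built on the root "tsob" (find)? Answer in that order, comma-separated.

affirmative, 3rd person, conditional

Segment: tsob-ets-tha.
polarity: ∅ → affirmative.
person: -ets → 3rd person.
mood: -tha → conditional.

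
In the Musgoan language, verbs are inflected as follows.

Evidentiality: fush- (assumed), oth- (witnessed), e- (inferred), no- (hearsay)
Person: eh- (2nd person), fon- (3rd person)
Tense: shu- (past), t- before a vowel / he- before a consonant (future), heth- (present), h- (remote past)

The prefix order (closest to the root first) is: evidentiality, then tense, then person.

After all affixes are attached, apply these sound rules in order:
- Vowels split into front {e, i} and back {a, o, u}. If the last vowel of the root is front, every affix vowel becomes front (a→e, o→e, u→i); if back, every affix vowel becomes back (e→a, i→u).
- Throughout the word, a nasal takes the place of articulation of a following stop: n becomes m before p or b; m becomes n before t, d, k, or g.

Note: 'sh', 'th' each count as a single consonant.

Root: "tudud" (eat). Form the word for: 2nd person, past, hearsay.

Attach evidentiality hearsay no- → notudud.
Attach tense past shu- → shunotudud.
Attach person 2nd person eh- → ehshunotudud.
Apply vowel harmony: ehshunotudud → ahshunotudud.
Nasal assimilation: no change.

ahshunotudud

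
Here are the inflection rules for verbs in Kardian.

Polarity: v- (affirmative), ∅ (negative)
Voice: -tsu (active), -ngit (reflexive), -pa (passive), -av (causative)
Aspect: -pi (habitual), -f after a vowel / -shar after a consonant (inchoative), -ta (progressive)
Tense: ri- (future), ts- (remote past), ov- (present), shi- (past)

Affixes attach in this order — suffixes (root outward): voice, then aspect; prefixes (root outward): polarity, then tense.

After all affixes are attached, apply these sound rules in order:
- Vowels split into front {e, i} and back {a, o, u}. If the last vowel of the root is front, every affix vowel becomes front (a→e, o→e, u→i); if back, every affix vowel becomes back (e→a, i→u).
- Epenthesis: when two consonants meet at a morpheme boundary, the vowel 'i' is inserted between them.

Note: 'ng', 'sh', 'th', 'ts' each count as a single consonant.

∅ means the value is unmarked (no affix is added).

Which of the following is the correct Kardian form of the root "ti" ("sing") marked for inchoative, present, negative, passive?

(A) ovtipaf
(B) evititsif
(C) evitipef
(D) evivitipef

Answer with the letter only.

Attach voice passive -pa → tipa.
Attach aspect inchoative -f (after vowel 'a') → tipaf.
polarity = negative: zero marking, form stays tipaf.
Attach tense present ov- → ovtipaf.
Apply vowel harmony: ovtipaf → evtipef.
Apply epenthesis: evtipef → evitipef.
So the correct form is evitipef, option (C).
(B) evititsif is wrong: it uses active instead of passive for voice.
(D) evivitipef is wrong: it uses affirmative instead of negative for polarity.
(A) ovtipaf is wrong: it fails to apply the sound rule(s).

C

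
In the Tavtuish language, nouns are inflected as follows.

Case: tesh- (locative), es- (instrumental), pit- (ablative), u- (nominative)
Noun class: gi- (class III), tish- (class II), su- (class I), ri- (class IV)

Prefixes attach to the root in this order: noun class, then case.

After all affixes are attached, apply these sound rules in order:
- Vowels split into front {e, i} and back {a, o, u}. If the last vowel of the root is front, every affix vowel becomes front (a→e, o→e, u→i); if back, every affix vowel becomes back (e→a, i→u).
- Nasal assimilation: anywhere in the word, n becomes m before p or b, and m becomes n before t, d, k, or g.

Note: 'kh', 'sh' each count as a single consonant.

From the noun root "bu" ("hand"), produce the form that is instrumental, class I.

assubu

Attach noun class class I su- → subu.
Attach case instrumental es- → essubu.
Apply vowel harmony: essubu → assubu.
Nasal assimilation: no change.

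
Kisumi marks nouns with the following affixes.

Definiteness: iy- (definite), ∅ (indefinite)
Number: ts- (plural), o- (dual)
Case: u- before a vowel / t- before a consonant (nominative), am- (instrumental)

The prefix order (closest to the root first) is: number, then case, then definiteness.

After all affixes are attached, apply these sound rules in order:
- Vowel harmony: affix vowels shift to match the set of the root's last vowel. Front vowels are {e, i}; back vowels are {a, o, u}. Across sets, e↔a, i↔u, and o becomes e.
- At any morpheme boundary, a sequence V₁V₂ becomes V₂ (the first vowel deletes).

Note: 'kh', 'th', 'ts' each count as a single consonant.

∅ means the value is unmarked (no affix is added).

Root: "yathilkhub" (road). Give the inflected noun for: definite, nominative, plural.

uyttsyathilkhub

Attach number plural ts- → tsyathilkhub.
Attach case nominative t- (before consonant 'ts') → ttsyathilkhub.
Attach definiteness definite iy- → iyttsyathilkhub.
Apply vowel harmony: iyttsyathilkhub → uyttsyathilkhub.
Vowel deletion: no change.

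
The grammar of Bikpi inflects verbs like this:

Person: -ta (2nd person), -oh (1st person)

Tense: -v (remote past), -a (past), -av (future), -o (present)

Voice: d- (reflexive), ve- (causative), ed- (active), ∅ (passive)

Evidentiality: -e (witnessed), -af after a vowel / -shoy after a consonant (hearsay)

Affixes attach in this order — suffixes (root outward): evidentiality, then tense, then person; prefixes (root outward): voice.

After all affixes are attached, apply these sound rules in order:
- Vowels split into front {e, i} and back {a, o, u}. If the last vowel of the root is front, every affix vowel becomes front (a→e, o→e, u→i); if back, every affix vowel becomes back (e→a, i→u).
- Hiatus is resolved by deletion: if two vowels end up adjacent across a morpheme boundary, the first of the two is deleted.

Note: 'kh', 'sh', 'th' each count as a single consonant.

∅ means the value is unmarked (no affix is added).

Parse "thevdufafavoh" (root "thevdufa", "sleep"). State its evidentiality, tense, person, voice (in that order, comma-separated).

hearsay, future, 1st person, passive

Segment: thevdufa-af-av-oh.
evidentiality: -af/shoy → hearsay.
tense: -av → future.
person: -oh → 1st person.
voice: ∅ → passive.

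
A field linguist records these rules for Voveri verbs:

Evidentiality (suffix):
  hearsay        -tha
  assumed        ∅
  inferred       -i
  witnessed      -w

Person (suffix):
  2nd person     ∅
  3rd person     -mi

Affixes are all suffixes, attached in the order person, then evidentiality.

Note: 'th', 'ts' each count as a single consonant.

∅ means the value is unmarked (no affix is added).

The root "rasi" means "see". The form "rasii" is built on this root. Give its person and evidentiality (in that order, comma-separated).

Segment: rasi-i.
person: ∅ → 2nd person.
evidentiality: -i → inferred.

2nd person, inferred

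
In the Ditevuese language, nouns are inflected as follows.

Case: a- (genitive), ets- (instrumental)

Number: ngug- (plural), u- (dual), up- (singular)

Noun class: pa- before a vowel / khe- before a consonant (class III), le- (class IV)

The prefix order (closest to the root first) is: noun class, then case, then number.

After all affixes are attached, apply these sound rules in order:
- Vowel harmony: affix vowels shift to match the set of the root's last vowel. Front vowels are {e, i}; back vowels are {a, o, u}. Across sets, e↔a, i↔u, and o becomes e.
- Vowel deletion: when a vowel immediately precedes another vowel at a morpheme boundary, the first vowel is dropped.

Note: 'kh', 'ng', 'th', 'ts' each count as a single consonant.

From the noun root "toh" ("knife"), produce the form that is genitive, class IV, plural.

Attach noun class class IV le- → letoh.
Attach case genitive a- → aletoh.
Attach number plural ngug- → ngugaletoh.
Apply vowel harmony: ngugaletoh → ngugalatoh.
Vowel deletion: no change.

ngugalatoh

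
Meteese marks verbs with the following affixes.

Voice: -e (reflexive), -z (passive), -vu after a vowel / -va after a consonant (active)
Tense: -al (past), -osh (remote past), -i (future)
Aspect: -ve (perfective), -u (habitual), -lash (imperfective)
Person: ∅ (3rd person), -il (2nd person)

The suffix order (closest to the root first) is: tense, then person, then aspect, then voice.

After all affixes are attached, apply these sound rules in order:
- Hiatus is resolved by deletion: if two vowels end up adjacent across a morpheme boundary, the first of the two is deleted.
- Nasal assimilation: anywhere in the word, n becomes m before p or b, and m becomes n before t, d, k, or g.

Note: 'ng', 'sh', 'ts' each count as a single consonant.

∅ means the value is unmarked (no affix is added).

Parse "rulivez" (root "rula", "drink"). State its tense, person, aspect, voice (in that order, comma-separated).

Segment: rula-i-ve-z.
tense: -i → future.
person: ∅ → 3rd person.
aspect: -ve → perfective.
voice: -z → passive.

future, 3rd person, perfective, passive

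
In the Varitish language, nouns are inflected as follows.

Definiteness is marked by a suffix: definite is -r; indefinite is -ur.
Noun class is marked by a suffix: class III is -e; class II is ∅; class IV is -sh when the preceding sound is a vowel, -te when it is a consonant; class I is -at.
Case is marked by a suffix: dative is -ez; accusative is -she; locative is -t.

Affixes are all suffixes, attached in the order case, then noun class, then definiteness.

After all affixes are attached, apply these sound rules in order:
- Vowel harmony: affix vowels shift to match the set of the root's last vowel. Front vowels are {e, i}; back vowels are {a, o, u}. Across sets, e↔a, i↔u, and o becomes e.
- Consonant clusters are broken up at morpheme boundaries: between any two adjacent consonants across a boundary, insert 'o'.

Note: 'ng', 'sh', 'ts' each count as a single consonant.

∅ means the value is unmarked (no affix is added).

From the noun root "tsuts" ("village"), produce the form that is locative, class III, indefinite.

Attach case locative -t → tsutst.
Attach noun class class III -e → tsutste.
Attach definiteness indefinite -ur → tsutsteur.
Apply vowel harmony: tsutsteur → tsutstaur.
Apply epenthesis: tsutstaur → tsutsotaur.

tsutsotaur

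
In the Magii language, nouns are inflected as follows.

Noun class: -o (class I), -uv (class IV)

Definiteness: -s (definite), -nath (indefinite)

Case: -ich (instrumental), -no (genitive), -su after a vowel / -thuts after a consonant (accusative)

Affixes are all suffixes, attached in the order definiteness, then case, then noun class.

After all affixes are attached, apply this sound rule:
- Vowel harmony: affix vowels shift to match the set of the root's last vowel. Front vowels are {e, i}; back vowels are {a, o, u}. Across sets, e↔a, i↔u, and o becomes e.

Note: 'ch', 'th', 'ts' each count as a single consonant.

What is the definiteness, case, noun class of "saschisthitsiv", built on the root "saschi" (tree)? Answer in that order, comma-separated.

Segment: saschi-s-thuts-uv.
definiteness: -s → definite.
case: -su/thuts → accusative.
noun class: -uv → class IV.

definite, accusative, class IV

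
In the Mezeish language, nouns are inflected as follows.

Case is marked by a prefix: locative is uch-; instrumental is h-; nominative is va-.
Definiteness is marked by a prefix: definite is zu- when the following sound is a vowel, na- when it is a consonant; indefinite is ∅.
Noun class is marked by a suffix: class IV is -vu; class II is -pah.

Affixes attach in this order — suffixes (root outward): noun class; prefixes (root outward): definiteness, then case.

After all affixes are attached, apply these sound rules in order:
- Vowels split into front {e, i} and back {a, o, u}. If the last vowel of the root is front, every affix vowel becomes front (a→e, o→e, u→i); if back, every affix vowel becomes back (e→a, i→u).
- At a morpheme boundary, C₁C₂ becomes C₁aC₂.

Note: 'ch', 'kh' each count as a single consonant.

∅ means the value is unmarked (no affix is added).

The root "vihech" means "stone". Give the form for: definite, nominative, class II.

Attach definiteness definite na- (before consonant 'v') → navihech.
Attach case nominative va- → vanavihech.
Attach noun class class II -pah → vanavihechpah.
Apply vowel harmony: vanavihechpah → venevihechpeh.
Apply epenthesis: venevihechpeh → venevihechapeh.

venevihechapeh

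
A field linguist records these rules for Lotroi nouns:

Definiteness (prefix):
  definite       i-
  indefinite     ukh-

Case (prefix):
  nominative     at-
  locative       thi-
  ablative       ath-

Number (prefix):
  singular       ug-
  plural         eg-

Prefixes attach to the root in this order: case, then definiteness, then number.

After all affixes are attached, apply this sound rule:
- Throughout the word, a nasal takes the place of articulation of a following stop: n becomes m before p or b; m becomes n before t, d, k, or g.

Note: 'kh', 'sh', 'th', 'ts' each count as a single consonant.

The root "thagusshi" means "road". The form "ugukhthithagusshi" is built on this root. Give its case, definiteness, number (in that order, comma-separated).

Segment: ug-ukh-thi-thagusshi.
case: thi- → locative.
definiteness: ukh- → indefinite.
number: ug- → singular.

locative, indefinite, singular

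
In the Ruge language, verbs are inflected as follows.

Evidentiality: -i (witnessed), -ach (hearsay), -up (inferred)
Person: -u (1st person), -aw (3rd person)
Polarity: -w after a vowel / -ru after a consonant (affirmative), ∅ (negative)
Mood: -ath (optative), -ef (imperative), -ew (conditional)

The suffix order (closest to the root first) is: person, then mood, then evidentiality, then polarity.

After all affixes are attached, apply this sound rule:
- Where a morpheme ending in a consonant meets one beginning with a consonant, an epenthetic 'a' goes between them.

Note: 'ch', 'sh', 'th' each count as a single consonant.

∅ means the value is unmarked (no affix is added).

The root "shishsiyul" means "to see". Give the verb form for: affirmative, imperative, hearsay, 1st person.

Attach person 1st person -u → shishsiyulu.
Attach mood imperative -ef → shishsiyuluef.
Attach evidentiality hearsay -ach → shishsiyuluefach.
Attach polarity affirmative -ru (after consonant 'ch') → shishsiyuluefachru.
Apply epenthesis: shishsiyuluefachru → shishsiyuluefacharu.

shishsiyuluefacharu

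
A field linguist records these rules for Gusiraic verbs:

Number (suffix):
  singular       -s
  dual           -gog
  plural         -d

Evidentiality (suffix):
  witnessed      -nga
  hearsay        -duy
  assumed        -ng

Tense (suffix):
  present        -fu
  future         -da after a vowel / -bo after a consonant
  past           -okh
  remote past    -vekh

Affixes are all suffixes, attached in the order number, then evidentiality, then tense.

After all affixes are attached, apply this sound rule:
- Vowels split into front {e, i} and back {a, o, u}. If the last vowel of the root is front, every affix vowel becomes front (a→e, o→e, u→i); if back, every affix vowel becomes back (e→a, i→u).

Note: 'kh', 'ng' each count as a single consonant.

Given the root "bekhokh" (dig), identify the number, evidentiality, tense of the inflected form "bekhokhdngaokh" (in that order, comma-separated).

plural, witnessed, past

Segment: bekhokh-d-nga-okh.
number: -d → plural.
evidentiality: -nga → witnessed.
tense: -okh → past.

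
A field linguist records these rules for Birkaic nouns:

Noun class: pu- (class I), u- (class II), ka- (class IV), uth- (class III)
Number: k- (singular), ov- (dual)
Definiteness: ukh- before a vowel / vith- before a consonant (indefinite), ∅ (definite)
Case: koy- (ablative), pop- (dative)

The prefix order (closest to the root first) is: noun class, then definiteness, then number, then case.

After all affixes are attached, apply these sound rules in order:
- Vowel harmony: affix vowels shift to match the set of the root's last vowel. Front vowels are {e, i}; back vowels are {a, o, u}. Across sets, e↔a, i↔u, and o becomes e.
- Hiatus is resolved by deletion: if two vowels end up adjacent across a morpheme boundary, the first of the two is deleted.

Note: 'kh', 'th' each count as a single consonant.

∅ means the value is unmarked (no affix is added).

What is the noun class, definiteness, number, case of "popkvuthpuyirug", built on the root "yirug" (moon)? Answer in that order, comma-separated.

Segment: pop-k-vith-pu-yirug.
noun class: pu- → class I.
definiteness: ukh/vith- → indefinite.
number: k- → singular.
case: pop- → dative.

class I, indefinite, singular, dative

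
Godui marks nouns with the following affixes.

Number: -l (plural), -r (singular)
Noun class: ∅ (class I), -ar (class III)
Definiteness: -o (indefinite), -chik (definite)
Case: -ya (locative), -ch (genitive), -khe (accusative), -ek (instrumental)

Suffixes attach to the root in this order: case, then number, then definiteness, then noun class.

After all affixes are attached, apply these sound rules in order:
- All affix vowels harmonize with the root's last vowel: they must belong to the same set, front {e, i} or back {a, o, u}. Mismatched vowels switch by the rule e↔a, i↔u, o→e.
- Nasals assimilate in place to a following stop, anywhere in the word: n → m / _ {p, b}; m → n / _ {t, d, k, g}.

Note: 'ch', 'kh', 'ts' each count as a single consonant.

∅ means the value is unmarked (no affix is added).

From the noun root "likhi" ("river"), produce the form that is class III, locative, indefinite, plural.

Attach case locative -ya → likhiya.
Attach number plural -l → likhiyal.
Attach definiteness indefinite -o → likhiyalo.
Attach noun class class III -ar → likhiyaloar.
Apply vowel harmony: likhiyaloar → likhiyeleer.
Nasal assimilation: no change.

likhiyeleer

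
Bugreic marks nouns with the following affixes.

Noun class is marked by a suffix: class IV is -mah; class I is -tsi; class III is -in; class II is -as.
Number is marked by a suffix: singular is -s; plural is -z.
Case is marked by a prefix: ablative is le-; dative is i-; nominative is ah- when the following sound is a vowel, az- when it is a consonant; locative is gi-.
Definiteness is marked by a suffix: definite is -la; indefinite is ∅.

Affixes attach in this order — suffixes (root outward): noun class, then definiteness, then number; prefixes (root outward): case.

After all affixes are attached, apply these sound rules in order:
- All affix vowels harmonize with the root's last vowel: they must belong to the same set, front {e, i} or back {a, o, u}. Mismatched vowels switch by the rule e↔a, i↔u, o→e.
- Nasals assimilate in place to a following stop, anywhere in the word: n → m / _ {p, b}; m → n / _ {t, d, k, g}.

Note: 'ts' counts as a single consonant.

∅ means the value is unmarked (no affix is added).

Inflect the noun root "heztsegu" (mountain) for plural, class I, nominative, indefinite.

Attach noun class class I -tsi → heztsegutsi.
definiteness = indefinite: zero marking, form stays heztsegutsi.
Attach number plural -z → heztsegutsiz.
Attach case nominative az- (before consonant 'h') → azheztsegutsiz.
Apply vowel harmony: azheztsegutsiz → azheztsegutsuz.
Nasal assimilation: no change.

azheztsegutsuz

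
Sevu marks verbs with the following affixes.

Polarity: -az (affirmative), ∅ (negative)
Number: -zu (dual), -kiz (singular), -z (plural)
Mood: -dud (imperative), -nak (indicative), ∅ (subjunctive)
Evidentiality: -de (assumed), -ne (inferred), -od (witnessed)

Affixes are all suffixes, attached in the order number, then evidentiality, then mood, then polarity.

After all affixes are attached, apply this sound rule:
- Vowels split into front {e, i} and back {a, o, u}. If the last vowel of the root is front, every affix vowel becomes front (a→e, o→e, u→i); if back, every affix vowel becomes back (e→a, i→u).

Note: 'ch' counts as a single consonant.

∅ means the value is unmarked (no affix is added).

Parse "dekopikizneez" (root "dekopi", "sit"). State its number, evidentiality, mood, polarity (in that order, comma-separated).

Segment: dekopi-kiz-ne-az.
number: -kiz → singular.
evidentiality: -ne → inferred.
mood: ∅ → subjunctive.
polarity: -az → affirmative.

singular, inferred, subjunctive, affirmative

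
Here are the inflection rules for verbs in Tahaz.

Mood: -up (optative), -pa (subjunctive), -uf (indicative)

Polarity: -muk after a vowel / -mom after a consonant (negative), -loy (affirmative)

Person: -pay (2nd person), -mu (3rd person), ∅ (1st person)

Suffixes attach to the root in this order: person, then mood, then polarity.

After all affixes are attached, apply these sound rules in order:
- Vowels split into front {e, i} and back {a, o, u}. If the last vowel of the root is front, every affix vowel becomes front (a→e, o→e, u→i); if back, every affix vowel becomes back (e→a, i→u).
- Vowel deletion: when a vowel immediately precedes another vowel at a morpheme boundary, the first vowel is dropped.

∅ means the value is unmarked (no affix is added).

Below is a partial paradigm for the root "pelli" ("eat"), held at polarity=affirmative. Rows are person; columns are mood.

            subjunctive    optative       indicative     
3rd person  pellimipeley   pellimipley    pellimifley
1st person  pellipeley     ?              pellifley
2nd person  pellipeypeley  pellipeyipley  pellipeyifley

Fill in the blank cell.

pellipley

person = 1st person: zero marking, form stays pelli.
Attach mood optative -up → pelliup.
Attach polarity affirmative -loy → pelliuploy.
Apply vowel harmony: pelliuploy → pelliipley.
Apply vowel deletion: pelliipley → pellipley.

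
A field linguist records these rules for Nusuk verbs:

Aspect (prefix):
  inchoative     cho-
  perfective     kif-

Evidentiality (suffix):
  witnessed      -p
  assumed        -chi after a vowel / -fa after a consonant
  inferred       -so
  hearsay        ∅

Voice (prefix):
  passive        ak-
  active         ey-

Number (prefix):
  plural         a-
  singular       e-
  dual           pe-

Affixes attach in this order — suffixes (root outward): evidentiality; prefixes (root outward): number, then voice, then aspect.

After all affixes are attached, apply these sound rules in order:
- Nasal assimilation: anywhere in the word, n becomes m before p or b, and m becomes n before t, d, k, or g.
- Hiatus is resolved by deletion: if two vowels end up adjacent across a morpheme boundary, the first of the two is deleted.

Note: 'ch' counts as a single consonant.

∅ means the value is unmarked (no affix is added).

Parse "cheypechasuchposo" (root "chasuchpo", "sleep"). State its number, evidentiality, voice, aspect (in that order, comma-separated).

dual, inferred, active, inchoative

Segment: cho-ey-pe-chasuchpo-so.
number: pe- → dual.
evidentiality: -so → inferred.
voice: ey- → active.
aspect: cho- → inchoative.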